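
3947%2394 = 1553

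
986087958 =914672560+71415398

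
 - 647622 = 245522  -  893144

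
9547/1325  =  7+ 272/1325 = 7.21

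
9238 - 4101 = 5137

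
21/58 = 21/58 = 0.36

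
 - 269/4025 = - 1 + 3756/4025 = - 0.07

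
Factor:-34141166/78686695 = - 2^1*5^( - 1)*19^( -1 ) * 47^( -1)*857^1*17623^ ( - 1)*19919^1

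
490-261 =229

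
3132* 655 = 2051460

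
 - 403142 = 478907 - 882049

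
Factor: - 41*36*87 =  - 2^2*3^3 * 29^1*41^1=   -128412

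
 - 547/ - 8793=547/8793=0.06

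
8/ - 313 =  - 1+305/313 = - 0.03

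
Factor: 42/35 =2^1* 3^1*5^(  -  1) = 6/5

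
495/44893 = 495/44893  =  0.01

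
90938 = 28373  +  62565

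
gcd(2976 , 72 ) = 24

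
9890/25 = 395 + 3/5= 395.60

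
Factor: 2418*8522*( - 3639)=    -2^2*3^2*13^1*31^1*1213^1 * 4261^1 =- 74985947244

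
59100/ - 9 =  -6567 + 1/3=- 6566.67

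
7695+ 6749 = 14444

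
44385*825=36617625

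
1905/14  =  136  +  1/14 = 136.07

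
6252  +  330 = 6582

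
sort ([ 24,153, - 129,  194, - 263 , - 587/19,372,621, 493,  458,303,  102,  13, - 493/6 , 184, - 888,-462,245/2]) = [ - 888, - 462, - 263, - 129, - 493/6, - 587/19,13, 24,102,245/2, 153, 184,  194,303 , 372, 458 , 493,621 ] 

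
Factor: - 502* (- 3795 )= 1905090 = 2^1*3^1*5^1*11^1* 23^1*251^1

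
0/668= 0 = 0.00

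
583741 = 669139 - 85398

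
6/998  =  3/499 = 0.01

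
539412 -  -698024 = 1237436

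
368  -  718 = -350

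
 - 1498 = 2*(-749)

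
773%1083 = 773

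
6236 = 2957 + 3279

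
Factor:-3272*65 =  - 212680 = -  2^3*5^1 * 13^1*409^1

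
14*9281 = 129934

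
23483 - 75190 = - 51707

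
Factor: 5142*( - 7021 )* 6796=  - 245349069672 = - 2^3*3^1*7^1*17^1*59^1*857^1*1699^1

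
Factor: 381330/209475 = 446/245  =  2^1* 5^( - 1 )*7^(-2) * 223^1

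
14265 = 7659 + 6606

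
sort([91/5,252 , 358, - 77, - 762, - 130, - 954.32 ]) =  [-954.32, - 762  , - 130,-77,91/5,252, 358 ]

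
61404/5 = 12280 + 4/5 = 12280.80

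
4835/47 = 102+41/47  =  102.87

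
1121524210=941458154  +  180066056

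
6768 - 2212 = 4556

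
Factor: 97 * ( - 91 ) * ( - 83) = 732641 = 7^1*13^1*83^1*97^1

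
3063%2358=705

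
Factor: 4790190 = 2^1*3^1*5^1*159673^1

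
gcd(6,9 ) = 3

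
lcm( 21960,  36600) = 109800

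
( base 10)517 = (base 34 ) F7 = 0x205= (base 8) 1005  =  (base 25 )KH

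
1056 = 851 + 205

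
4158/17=4158/17 = 244.59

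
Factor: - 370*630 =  - 233100 = - 2^2*3^2*5^2*7^1*37^1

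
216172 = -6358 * ( - 34 )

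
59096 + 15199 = 74295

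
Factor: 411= 3^1* 137^1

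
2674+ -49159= -46485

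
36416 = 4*9104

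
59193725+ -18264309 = 40929416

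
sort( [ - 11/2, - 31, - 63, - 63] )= [  -  63,-63, - 31, - 11/2] 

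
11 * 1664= 18304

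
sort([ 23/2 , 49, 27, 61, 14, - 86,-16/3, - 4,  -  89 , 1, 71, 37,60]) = [ - 89 , - 86,-16/3 , - 4,1, 23/2,14, 27,37, 49,60, 61,71 ]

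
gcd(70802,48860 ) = 2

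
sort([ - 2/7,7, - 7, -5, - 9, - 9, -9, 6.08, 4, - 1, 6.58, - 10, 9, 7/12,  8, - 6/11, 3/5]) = [ - 10,- 9, - 9, - 9, - 7,-5, - 1,-6/11, - 2/7, 7/12, 3/5, 4, 6.08,  6.58, 7, 8 , 9 ] 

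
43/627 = 43/627 = 0.07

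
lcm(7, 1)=7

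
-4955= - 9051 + 4096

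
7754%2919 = 1916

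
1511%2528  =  1511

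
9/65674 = 9/65674=0.00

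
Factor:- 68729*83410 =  - 5732685890 = - 2^1*5^1 * 19^1*439^1 * 68729^1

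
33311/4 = 8327+3/4 = 8327.75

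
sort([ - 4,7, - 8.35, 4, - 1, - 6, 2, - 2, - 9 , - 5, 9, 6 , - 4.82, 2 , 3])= [ - 9 , - 8.35,  -  6, - 5,  -  4.82, - 4, - 2, - 1, 2, 2, 3,4, 6,  7, 9] 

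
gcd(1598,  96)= 2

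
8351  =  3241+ 5110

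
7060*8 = 56480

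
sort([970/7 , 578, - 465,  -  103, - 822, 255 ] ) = [ - 822, - 465 , - 103, 970/7 , 255,578]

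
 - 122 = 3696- 3818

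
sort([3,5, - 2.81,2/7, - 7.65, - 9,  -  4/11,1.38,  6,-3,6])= [ - 9 , - 7.65, - 3,-2.81, - 4/11, 2/7,1.38 , 3, 5,6, 6 ]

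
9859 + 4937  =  14796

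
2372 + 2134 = 4506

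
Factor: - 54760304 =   -  2^4* 3422519^1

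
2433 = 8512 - 6079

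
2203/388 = 5 + 263/388 = 5.68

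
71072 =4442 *16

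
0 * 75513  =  0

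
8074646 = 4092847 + 3981799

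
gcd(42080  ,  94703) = 1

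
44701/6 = 44701/6  =  7450.17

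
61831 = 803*77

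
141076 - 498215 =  - 357139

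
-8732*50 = -436600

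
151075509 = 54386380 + 96689129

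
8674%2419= 1417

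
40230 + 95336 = 135566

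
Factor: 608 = 2^5 * 19^1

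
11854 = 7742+4112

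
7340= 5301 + 2039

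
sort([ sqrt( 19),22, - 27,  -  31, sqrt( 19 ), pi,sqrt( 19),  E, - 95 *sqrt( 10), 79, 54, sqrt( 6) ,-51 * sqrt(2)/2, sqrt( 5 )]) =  [ - 95*sqrt ( 10), -51*sqrt( 2)/2,- 31,  -  27,sqrt( 5 ) , sqrt( 6),  E,pi, sqrt(19) , sqrt( 19 ),sqrt(19),22, 54, 79] 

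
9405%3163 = 3079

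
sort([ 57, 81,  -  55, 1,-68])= [ - 68, - 55,1,57,81 ]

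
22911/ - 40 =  - 573+9/40  =  -  572.77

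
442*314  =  138788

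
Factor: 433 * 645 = 3^1 * 5^1*43^1*433^1 = 279285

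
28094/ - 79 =- 356 + 30/79  =  - 355.62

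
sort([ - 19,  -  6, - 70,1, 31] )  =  [ - 70, - 19 , - 6,  1, 31 ] 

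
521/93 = 521/93=5.60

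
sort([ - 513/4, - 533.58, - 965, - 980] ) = [ - 980, - 965,-533.58, - 513/4] 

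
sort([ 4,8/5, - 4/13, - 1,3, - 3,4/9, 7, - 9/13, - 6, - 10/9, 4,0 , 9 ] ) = [-6, - 3, - 10/9, - 1, - 9/13, - 4/13, 0,  4/9, 8/5,  3,4 , 4, 7,9 ]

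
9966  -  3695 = 6271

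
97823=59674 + 38149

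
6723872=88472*76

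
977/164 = 5 + 157/164 = 5.96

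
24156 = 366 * 66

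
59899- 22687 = 37212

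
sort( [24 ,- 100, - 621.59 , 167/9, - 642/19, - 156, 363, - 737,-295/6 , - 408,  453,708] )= [ - 737, - 621.59 , - 408, - 156, - 100 ,-295/6,-642/19,  167/9 , 24 , 363 , 453,  708 ]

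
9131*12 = 109572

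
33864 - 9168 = 24696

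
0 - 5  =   - 5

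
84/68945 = 84/68945= 0.00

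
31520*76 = 2395520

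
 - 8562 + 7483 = -1079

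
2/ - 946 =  - 1  +  472/473 =-0.00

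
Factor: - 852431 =  -  17^1*41^1*1223^1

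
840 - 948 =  - 108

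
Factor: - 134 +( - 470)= - 2^2 * 151^1= - 604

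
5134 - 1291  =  3843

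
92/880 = 23/220 = 0.10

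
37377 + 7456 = 44833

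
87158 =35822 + 51336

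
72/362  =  36/181 = 0.20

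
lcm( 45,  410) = 3690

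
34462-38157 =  - 3695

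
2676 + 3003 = 5679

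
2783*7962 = 22158246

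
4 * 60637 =242548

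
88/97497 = 88/97497 = 0.00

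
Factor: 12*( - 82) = - 2^3*3^1*41^1 = - 984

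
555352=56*9917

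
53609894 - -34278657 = 87888551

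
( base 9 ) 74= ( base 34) 1x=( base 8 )103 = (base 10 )67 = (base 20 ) 37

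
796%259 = 19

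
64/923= 64/923=0.07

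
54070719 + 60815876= 114886595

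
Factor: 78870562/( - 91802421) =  - 2^1*3^( - 2 )*47^( - 1)*4549^1 * 8669^1*217027^(  -  1)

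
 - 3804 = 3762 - 7566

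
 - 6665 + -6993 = - 13658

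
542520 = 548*990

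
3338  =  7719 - 4381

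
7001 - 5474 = 1527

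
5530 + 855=6385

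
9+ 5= 14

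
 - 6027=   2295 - 8322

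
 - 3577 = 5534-9111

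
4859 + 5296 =10155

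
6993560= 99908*70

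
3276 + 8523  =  11799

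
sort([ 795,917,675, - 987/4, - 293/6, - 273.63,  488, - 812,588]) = [ - 812,-273.63, - 987/4,- 293/6,  488,588,675,795,917] 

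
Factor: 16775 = 5^2*11^1*61^1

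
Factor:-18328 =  - 2^3*29^1*79^1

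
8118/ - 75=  - 109+19/25 = -108.24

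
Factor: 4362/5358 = 19^( - 1)*47^(  -  1)*727^1 = 727/893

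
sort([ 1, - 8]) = [  -  8,1 ]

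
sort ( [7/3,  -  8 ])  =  [ - 8, 7/3]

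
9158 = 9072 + 86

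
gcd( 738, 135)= 9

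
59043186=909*64954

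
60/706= 30/353 = 0.08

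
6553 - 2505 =4048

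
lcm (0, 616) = 0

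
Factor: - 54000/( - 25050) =2^3*3^2*5^1*167^( - 1) = 360/167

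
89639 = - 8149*( - 11) 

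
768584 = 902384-133800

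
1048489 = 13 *80653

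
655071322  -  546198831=108872491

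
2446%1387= 1059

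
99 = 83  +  16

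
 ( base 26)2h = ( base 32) 25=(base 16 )45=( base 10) 69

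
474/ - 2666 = - 1+1096/1333 = - 0.18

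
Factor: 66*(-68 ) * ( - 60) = 2^5*3^2*5^1*11^1*17^1 = 269280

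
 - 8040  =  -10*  804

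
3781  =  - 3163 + 6944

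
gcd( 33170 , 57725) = 5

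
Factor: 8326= 2^1*23^1*181^1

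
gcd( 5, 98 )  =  1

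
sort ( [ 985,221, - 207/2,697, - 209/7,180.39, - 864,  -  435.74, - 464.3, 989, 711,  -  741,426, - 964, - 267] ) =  [-964, - 864, - 741,- 464.3, - 435.74, - 267, - 207/2,  -  209/7,180.39, 221,426, 697,711 , 985, 989] 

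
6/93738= 1/15623 = 0.00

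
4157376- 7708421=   -  3551045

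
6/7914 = 1/1319  =  0.00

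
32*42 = 1344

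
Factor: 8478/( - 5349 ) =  - 2826/1783 = - 2^1*3^2*157^1*1783^( - 1 )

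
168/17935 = 168/17935 =0.01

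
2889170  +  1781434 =4670604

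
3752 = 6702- 2950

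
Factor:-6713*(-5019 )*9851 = 331905280497= 3^1 * 7^3*137^1*239^1*9851^1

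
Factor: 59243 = 59243^1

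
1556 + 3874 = 5430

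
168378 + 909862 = 1078240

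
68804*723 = 49745292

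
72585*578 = 41954130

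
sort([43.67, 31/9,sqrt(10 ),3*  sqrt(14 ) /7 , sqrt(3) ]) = [ 3*sqrt( 14) /7,sqrt(3)  ,  sqrt( 10 ),31/9,43.67 ] 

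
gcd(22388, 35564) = 4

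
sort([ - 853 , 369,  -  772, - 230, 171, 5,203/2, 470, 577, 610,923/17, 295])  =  [  -  853,- 772, - 230,5, 923/17, 203/2, 171, 295, 369, 470, 577,610 ]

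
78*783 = 61074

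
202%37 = 17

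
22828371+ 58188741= 81017112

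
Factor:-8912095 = -5^1* 173^1 *10303^1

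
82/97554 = 41/48777 = 0.00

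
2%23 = 2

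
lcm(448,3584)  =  3584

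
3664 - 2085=1579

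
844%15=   4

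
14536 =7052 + 7484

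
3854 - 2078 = 1776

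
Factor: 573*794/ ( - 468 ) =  - 75827/78  =  -2^(-1 ) * 3^ ( - 1 )*13^( - 1 )*191^1 * 397^1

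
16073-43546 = - 27473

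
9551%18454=9551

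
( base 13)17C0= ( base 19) 9f2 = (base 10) 3536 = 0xDD0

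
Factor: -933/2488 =-2^(-3 )*3^1 = - 3/8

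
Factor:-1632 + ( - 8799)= - 10431= -3^2*19^1*61^1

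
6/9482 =3/4741 = 0.00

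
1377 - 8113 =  - 6736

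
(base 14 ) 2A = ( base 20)1i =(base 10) 38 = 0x26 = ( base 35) 13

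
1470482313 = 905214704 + 565267609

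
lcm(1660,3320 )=3320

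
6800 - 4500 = 2300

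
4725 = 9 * 525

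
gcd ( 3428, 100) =4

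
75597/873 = 86 + 173/291 = 86.59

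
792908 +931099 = 1724007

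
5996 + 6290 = 12286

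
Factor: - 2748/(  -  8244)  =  1/3 = 3^( - 1)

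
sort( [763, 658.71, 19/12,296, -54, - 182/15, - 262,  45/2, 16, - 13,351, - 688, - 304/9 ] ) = [ - 688, -262, - 54, - 304/9, - 13, - 182/15,19/12,16,45/2,296, 351, 658.71,763 ]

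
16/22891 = 16/22891= 0.00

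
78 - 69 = 9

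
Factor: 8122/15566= 31^1*43^( - 1)*131^1* 181^( - 1) =4061/7783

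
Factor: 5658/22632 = 1/4 = 2^(-2 ) 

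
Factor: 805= 5^1*7^1*23^1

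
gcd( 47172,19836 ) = 12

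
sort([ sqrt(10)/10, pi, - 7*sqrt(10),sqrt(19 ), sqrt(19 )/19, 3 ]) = [- 7*sqrt(10), sqrt(19 )/19, sqrt(10 )/10,3,pi, sqrt(19 ) ] 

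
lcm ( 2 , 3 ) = 6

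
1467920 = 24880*59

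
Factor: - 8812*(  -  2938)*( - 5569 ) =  - 2^3*13^1*113^1*2203^1 * 5569^1 = - 144179494264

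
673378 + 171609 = 844987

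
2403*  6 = 14418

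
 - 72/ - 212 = 18/53 = 0.34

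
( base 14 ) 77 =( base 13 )81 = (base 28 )3L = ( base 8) 151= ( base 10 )105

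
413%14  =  7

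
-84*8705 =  - 731220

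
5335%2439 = 457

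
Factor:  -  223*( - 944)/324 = 2^2*3^( - 4) * 59^1*223^1  =  52628/81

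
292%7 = 5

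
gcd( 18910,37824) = 2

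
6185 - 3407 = 2778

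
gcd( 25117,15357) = 1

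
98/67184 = 49/33592 = 0.00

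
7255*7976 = 57865880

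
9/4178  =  9/4178 = 0.00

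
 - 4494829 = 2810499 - 7305328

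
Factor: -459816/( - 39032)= 483/41 = 3^1*7^1*23^1*41^(-1)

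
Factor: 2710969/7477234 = 2^(- 1 )*2710969^1 * 3738617^( - 1) 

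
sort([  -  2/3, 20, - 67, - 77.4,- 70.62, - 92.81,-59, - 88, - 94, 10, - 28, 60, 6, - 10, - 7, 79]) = [- 94, - 92.81, - 88, - 77.4, - 70.62 , - 67, - 59, - 28, - 10, - 7, - 2/3,6, 10,20,  60,  79 ]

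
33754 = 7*4822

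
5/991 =5/991= 0.01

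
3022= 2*1511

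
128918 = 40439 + 88479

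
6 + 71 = 77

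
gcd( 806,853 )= 1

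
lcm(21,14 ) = 42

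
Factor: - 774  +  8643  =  7869 = 3^1*43^1*61^1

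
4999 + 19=5018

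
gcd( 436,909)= 1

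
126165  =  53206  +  72959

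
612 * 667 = 408204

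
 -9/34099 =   -  1+34090/34099 = - 0.00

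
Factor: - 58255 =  - 5^1* 61^1 * 191^1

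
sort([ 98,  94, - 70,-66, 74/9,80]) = [-70, - 66, 74/9,80, 94 , 98] 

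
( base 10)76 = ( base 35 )26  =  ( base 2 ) 1001100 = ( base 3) 2211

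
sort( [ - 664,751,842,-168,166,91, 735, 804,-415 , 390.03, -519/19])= [-664,  -  415, - 168,-519/19,91, 166,390.03, 735, 751, 804,842 ] 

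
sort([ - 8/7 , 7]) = [ - 8/7, 7] 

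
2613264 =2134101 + 479163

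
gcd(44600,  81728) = 8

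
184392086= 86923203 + 97468883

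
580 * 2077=1204660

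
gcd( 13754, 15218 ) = 2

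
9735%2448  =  2391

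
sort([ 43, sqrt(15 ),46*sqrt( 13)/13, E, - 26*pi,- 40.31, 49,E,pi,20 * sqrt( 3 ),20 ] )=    [ - 26*pi,  -  40.31, E,  E , pi,sqrt(15 ) , 46*sqrt( 13) /13, 20, 20*sqrt( 3)  ,  43,49]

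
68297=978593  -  910296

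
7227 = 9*803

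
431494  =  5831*74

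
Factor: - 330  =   - 2^1 * 3^1*5^1 * 11^1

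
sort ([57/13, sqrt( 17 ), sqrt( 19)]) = [ sqrt( 17 ) , sqrt( 19),57/13]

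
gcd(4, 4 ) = 4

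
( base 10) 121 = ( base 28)49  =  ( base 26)4H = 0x79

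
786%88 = 82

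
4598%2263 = 72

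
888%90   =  78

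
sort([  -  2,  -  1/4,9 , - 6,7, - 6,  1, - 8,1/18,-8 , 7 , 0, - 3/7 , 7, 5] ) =[ - 8, - 8,-6 , - 6 , - 2, - 3/7, - 1/4,0,1/18,1,5,  7,7, 7,9] 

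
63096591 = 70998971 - 7902380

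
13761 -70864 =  - 57103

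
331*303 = 100293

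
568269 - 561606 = 6663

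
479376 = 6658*72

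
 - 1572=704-2276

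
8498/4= 2124 + 1/2 = 2124.50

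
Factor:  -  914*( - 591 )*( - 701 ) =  - 378661974 = - 2^1*3^1 * 197^1*457^1 * 701^1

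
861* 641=551901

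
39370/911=39370/911 = 43.22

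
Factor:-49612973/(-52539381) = 3^(-3 )*1945903^(-1 )*49612973^1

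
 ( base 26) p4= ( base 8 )1216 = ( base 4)22032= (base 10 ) 654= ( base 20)1ce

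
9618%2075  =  1318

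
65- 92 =-27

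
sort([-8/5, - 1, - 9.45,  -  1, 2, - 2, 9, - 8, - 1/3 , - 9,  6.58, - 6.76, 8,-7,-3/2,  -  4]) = [ - 9.45,  -  9, - 8,-7, - 6.76, - 4 , - 2, - 8/5, - 3/2, - 1, - 1, - 1/3,2,  6.58,  8,  9 ]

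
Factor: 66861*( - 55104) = -2^6*3^3*7^1*17^1*19^1* 23^1*41^1 = -3684308544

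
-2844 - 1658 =-4502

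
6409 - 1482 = 4927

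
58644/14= 29322/7 =4188.86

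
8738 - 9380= - 642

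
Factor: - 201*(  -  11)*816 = 1804176 =2^4*3^2  *11^1*17^1 * 67^1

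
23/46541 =23/46541 = 0.00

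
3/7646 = 3/7646 = 0.00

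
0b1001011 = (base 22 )39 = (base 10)75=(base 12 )63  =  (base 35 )25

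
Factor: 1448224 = 2^5*167^1*271^1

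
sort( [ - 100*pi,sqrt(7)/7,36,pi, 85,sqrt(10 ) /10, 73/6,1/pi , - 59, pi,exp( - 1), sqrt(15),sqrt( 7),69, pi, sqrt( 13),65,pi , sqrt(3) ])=[ - 100* pi, - 59,sqrt(10 )/10,1/pi,exp(-1),sqrt( 7 )/7,sqrt( 3), sqrt( 7),pi, pi , pi,pi,sqrt(13),sqrt (15),73/6, 36,65, 69 , 85 ] 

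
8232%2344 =1200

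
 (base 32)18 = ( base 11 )37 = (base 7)55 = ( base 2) 101000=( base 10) 40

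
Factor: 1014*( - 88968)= -90213552 = -  2^4* 3^2*11^1 * 13^2*337^1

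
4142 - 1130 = 3012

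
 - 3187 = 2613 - 5800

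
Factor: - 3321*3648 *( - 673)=2^6*3^5*19^1*41^1*673^1 = 8153400384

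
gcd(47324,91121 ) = 1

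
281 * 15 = 4215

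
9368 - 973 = 8395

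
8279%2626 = 401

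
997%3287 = 997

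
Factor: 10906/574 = 19 = 19^1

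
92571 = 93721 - 1150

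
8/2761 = 8/2761 = 0.00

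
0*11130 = 0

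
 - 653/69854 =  - 1+69201/69854  =  - 0.01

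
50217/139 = 50217/139 = 361.27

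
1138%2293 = 1138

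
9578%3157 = 107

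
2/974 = 1/487 = 0.00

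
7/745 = 7/745 = 0.01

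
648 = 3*216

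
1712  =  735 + 977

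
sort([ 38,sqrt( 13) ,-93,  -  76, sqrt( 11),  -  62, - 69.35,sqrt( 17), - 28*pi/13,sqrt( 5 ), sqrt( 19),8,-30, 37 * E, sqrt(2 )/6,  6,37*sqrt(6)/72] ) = [ - 93, - 76,  -  69.35, - 62, - 30,  -  28*pi/13 , sqrt( 2)/6, 37*sqrt( 6)/72,sqrt( 5) , sqrt( 11 ), sqrt( 13),sqrt(17),sqrt( 19),6 , 8,38, 37*E ] 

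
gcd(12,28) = 4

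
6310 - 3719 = 2591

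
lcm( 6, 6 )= 6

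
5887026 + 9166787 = 15053813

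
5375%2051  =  1273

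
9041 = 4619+4422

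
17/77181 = 17/77181 = 0.00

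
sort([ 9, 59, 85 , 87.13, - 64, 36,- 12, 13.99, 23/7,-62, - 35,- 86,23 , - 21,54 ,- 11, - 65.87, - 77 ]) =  [-86,-77,-65.87 , - 64, - 62, - 35, - 21, - 12, - 11,23/7,9,13.99, 23, 36 , 54, 59,85, 87.13 ]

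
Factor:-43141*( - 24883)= 1073477503 = 7^1*149^1*167^1*6163^1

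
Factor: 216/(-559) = -2^3*3^3*13^( - 1)*43^( - 1)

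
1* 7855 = 7855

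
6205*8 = 49640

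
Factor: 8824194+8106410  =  16930604 = 2^2 * 4232651^1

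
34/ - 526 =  - 1 + 246/263 = - 0.06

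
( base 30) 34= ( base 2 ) 1011110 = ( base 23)42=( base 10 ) 94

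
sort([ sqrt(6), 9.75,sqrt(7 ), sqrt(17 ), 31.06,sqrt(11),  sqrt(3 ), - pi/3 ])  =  [-pi/3,sqrt( 3), sqrt( 6),sqrt( 7), sqrt ( 11), sqrt( 17 ), 9.75, 31.06 ] 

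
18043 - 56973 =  - 38930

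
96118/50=1922 + 9/25 = 1922.36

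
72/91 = 72/91=0.79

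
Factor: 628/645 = 2^2 * 3^( - 1 )*5^( - 1) * 43^( - 1)*157^1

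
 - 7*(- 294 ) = 2058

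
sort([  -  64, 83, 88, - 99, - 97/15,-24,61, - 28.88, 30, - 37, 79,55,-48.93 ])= [ - 99, - 64, - 48.93, - 37 , - 28.88, - 24,  -  97/15, 30, 55,61, 79, 83, 88 ]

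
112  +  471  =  583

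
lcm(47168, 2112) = 141504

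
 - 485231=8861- 494092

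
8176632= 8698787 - 522155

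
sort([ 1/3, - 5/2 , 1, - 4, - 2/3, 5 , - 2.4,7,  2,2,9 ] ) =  [ - 4,  -  5/2, - 2.4,  -  2/3, 1/3,1,2,2 , 5,7, 9 ]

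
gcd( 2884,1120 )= 28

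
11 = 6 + 5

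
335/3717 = 335/3717 = 0.09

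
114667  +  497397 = 612064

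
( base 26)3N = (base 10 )101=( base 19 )56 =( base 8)145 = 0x65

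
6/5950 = 3/2975 = 0.00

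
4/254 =2/127 = 0.02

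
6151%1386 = 607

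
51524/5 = 10304 + 4/5 = 10304.80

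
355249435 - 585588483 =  - 230339048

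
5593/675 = 5593/675 = 8.29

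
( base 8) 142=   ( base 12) 82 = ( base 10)98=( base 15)68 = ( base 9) 118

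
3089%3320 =3089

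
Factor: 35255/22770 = 641/414 = 2^( - 1)*3^(  -  2 )*23^(  -  1)*641^1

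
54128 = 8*6766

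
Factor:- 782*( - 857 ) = 670174 =2^1*17^1*23^1 * 857^1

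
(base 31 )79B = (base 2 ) 1101101101001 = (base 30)7nr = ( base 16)1b69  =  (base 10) 7017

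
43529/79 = 551 = 551.00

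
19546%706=484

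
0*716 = 0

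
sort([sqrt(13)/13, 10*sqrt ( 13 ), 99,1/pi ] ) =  [sqrt(13)/13,1/pi, 10*sqrt(13),99]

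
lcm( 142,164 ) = 11644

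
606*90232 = 54680592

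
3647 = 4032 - 385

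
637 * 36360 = 23161320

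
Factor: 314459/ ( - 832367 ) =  - 43^1 * 71^1*103^1*832367^( - 1 ) 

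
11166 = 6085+5081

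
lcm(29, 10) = 290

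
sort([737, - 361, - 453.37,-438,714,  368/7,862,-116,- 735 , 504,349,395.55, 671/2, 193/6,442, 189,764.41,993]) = [ - 735, - 453.37, - 438,-361, - 116, 193/6,368/7, 189,671/2,349,395.55, 442,504,714, 737,  764.41,862 , 993 ] 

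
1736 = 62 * 28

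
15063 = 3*5021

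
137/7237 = 137/7237 = 0.02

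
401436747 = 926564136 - 525127389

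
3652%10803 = 3652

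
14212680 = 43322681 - 29110001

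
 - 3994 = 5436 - 9430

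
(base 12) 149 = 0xC9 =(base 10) 201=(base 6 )533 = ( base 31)6F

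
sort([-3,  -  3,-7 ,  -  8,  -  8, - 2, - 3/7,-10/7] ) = [- 8, - 8, - 7,-3, - 3, - 2,  -  10/7,-3/7 ]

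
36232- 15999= 20233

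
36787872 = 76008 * 484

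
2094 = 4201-2107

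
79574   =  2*39787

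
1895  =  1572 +323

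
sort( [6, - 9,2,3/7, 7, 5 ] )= [ - 9,  3/7, 2,5, 6, 7 ] 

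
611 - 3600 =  - 2989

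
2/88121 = 2/88121 = 0.00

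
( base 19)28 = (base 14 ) 34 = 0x2e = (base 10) 46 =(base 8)56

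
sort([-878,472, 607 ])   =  [ - 878,472,  607]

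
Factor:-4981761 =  - 3^2*553529^1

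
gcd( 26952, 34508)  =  4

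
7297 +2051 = 9348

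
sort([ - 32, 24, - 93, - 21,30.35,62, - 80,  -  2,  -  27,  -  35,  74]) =[  -  93 ,-80,  -  35,  -  32,- 27, - 21, - 2,24, 30.35,62,  74]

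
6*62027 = 372162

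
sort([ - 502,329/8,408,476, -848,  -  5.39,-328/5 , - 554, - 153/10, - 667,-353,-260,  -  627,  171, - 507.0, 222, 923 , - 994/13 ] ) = [ - 848, - 667, - 627, - 554, - 507.0,  -  502, - 353, - 260, - 994/13,-328/5, - 153/10, - 5.39  ,  329/8, 171, 222, 408, 476, 923]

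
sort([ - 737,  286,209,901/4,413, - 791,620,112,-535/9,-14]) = [ - 791,-737 ,  -  535/9,-14,112, 209 , 901/4,286,413,620 ]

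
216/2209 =216/2209= 0.10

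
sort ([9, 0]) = [ 0,9]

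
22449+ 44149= 66598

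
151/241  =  151/241 = 0.63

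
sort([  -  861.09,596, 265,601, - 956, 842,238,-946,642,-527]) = [ - 956, - 946, - 861.09,-527,238,265,596,601,642,  842]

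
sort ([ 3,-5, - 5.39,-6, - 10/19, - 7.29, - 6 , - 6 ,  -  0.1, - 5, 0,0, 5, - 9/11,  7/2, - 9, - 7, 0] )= [ - 9, - 7.29 , - 7,-6,-6,- 6, - 5.39,-5, - 5, - 9/11,-10/19,- 0.1, 0, 0,0, 3, 7/2,5] 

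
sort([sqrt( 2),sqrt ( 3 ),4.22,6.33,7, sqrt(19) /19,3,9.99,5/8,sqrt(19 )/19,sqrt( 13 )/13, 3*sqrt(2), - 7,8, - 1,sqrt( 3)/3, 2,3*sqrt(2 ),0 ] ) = [ - 7,- 1, 0, sqrt( 19 ) /19,sqrt(19 )/19,sqrt(13)/13,  sqrt ( 3 ) /3 , 5/8 , sqrt(2),sqrt(3 ),2,3,4.22, 3*sqrt( 2) , 3* sqrt( 2) , 6.33,7  ,  8, 9.99] 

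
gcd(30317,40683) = 71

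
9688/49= 197 + 5/7  =  197.71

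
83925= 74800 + 9125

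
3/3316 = 3/3316   =  0.00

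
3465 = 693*5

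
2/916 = 1/458 = 0.00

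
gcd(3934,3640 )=14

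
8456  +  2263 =10719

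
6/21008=3/10504=0.00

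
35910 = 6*5985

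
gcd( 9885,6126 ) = 3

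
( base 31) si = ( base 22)1i6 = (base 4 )31312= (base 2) 1101110110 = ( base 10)886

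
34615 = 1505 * 23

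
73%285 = 73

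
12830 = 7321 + 5509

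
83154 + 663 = 83817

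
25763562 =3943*6534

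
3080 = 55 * 56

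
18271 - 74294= -56023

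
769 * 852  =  655188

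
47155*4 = 188620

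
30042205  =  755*39791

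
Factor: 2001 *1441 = 2883441  =  3^1*11^1*23^1*29^1*131^1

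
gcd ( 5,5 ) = 5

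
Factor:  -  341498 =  - 2^1*170749^1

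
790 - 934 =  - 144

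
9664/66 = 4832/33=   146.42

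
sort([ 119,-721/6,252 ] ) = [ - 721/6,119,  252 ]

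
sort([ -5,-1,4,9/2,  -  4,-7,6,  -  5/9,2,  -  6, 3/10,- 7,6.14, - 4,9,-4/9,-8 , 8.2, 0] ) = [ - 8, - 7, -7,  -  6,-5,  -  4,-4, - 1,-5/9, - 4/9,0, 3/10,  2 , 4,9/2,6,6.14,8.2,  9]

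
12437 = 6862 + 5575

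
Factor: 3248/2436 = 4/3 = 2^2 *3^( - 1 ) 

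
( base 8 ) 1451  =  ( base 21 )1HB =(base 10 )809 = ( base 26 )153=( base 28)10P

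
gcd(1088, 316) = 4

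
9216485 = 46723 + 9169762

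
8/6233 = 8/6233=0.00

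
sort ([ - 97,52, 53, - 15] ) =[ - 97, - 15, 52,53] 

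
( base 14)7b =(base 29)3M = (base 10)109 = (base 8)155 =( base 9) 131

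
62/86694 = 31/43347 = 0.00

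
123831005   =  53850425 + 69980580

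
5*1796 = 8980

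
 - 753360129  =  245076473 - 998436602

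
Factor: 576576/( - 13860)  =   - 2^4*  5^(  -  1)*13^1 = - 208/5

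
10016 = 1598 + 8418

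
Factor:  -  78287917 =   -  409^1*191413^1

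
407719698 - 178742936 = 228976762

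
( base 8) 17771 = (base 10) 8185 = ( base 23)fak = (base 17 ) 1b58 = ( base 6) 101521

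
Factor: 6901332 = 2^2*3^1*19^1*30269^1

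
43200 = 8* 5400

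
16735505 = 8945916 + 7789589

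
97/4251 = 97/4251 = 0.02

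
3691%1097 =400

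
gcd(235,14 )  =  1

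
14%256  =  14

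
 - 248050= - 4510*55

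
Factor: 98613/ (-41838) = - 2^( - 1 )*3^1*19^( - 1 )*367^(  -  1)*10957^1 = - 32871/13946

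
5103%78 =33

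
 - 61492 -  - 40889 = - 20603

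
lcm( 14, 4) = 28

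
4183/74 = 4183/74 = 56.53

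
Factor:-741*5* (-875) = 3241875 =3^1 * 5^4*7^1 * 13^1*19^1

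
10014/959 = 10014/959 = 10.44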